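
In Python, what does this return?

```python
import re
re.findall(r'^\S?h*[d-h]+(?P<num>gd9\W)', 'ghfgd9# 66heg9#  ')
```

Pattern: anchored at the start of the string; then optionally a non-whitespace character; then zero or more of a literal 'h', then one or more of a character in [d-h]; then the literal 'gd9', then a non-word character (captured as 'num').
One capturing group, so `findall` returns just the captured substring from the one match — 1 in all.

['gd9#']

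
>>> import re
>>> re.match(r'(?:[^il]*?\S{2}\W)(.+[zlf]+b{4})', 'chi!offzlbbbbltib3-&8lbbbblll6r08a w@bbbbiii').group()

Pattern: zero or more of any character except [il] (lazy), then exactly 2 of a non-whitespace character, then a non-word character (non-capturing group); then one or more of any character, then one or more of one of [zlf], then exactly 4 of the literal 'b' (captured).
`match` is anchored at position 0; if the pattern doesn't fit there, it returns None.
The match spans [0:26] → 'chi!offzlbbbbltib3-&8lbbbb'.
Captured: group 1 = 'offzlbbbbltib3-&8lbbbb'.

'chi!offzlbbbbltib3-&8lbbbb'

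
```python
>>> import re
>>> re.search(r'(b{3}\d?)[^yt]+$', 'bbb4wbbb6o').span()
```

(0, 10)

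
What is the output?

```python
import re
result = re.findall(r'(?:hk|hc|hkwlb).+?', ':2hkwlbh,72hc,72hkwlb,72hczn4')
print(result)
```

Alternation isn't longest-match — the leftmost alternative that fits at this position is chosen.
Walking the string: at [2:5] → 'hkw'; at [11:14] → 'hc,'; at [16:19] → 'hkw'; at [24:27] → 'hcz'.
With no groups in the pattern, `findall` gives back each whole match — 4 here.

['hkw', 'hc,', 'hkw', 'hcz']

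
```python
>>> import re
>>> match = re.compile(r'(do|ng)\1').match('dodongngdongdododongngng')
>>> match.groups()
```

('do',)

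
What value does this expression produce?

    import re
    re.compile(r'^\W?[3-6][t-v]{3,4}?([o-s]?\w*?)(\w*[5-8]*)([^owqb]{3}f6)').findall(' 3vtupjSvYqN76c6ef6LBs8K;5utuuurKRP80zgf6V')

The `?` after the quantifier makes it lazy — it takes as little as possible before letting the rest of the pattern try.
`findall` packs the 3 group values into a tuple for every match.

[('p', 'jSvYqN76', 'c6ef6')]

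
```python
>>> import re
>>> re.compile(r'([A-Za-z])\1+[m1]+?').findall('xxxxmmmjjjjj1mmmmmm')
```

['x', 'j', 'm']

After group 1 captures some text, `\1` only succeeds where that same text appears again.
Walking the string: at [0:5] match 'xxxxm', group 1 = 'x'; at [7:13] match 'jjjjj1', group 1 = 'j'; at [13:19] match 'mmmmmm', group 1 = 'm'.
With a single group, `findall` returns only what that group captured — 3 items.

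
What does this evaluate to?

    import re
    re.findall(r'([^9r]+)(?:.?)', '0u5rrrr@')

The pattern matches one or more of any character except [9r] (captured); then optionally any character (non-capturing group).
With a single group, `findall` returns only what that group captured — 2 items.

['0u5', '@']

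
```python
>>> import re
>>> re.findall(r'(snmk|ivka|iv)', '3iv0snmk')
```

['iv', 'snmk']

Matches: at [1:3] match 'iv', group 1 = 'iv'; at [4:8] match 'snmk', group 1 = 'snmk'.
One capturing group, so `findall` returns just the captured substring from each match — 2 in all.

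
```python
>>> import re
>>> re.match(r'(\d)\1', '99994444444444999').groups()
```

The backreference `\1` re-matches whatever the first group consumed, character for character.
With `match`, the pattern is implicitly anchored at the beginning.
The match spans [0:2] → '99'.
Captured: group 1 = '9'.

('9',)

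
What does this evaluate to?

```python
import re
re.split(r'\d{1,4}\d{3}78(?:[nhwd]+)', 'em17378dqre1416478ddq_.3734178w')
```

This matches 1 to 4 of a digit; then exactly 3 of a digit, then the literal '78'; then one or more of one of [nhwd] (non-capturing group).
Matches to split on: at [11:20] → '1416478dd'; at [23:31] → '3734178w'.
`split` removes every match and returns the 3 fragments in between.

['em17378dqre', 'q_.', '']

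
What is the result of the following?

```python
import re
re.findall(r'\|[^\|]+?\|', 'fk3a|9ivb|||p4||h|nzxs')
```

['|9ivb|', '|p4|', '|h|']

Since nothing is captured, `findall` lists the 3 matched substrings directly.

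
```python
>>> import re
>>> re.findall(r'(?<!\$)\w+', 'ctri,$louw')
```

['ctri', 'ouw']

The negative lookahead/lookbehind blocks any match where the forbidden context is present.
Matches: at [0:4] → 'ctri'; at [7:10] → 'ouw'.
With no groups in the pattern, `findall` gives back each whole match — 2 here.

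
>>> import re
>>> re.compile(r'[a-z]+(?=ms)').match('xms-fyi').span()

(0, 1)

The lookaround is zero-width — it requires the adjacent text to match without consuming it, so the asserted text isn't part of the match.
`re.match` won't scan ahead — the pattern has to work from the very first character.
The match spans [0:1] → 'x'.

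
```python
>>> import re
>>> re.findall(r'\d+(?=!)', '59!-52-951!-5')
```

The lookaround is zero-width — it requires the adjacent text to match without consuming it, so the asserted text isn't part of the match.
No capturing groups, so `findall` returns the 2 full match strings.

['59', '951']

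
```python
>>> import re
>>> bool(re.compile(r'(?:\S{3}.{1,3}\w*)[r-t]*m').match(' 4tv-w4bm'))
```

False

Pattern: exactly 3 of a non-whitespace character, then 1 to 3 of any character, then zero or more of a word character (non-capturing group); then zero or more of a character in [r-t], then the literal 'm'.
`re.match` only tries the pattern at the start of the string.
Here the pattern fails at index 0, so the call returns None, and `bool(None)` is False.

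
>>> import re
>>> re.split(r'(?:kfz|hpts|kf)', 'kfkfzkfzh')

['', '', '', 'h']

Branches in `(...|...)` are attempted left-to-right; the first branch that allows the whole pattern to succeed is taken.
Matches to split on: at [0:2] → 'kf'; at [2:5] → 'kfz'; at [5:8] → 'kfz'.
Each match becomes a cut point; 4 segments remain.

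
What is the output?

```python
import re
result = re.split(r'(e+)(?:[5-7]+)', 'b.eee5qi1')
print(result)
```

['b.', 'eee', 'qi1']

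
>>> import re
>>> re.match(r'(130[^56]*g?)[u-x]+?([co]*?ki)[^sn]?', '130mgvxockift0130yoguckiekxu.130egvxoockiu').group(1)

'130mgvxockift0130yoguckiekxu.130egv'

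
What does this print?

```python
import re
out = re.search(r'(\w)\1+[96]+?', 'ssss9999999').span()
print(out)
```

(0, 5)

`\1` is not a pattern — it's the concrete string captured by group 1, re-applied verbatim.
The match spans [0:5] → 'ssss9'.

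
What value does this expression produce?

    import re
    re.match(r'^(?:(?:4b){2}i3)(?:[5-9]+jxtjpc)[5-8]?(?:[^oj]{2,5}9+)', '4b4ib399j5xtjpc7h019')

None

With `match`, the pattern is implicitly anchored at the beginning.
Here position 0 doesn't satisfy it, so the call returns None.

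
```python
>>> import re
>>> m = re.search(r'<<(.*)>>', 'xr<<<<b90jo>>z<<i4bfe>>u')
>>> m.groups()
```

('<<b90jo>>z<<i4bfe',)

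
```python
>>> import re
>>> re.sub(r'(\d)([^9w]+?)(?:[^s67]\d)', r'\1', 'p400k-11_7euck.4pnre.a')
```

'p41pnre.a'

This matches a digit (captured); then one or more of any character except [9w] (lazy) (captured); then any character except [s67], then a digit (non-capturing group).
The `?` after the quantifier makes it lazy — it takes as little as possible before letting the rest of the pattern try.
Matches: at [1:7] → '400k-1'; at [7:16] → '1_7euck.4'.
The replacement refers to a captured group, so each match is rewritten using its own captured text.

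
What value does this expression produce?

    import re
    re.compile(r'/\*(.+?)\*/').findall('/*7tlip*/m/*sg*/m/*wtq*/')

With the lazy modifier that quantifier settles for the fewest repetitions that let the rest of the pattern succeed (the atoms after it are unaffected and can still be greedy).
Matches: at [0:9] match '/*7tlip*/', group 1 = '7tlip'; at [10:16] match '/*sg*/', group 1 = 'sg'; at [17:24] match '/*wtq*/', group 1 = 'wtq'.
One capturing group, so `findall` returns just the captured substring from each match — 3 in all.

['7tlip', 'sg', 'wtq']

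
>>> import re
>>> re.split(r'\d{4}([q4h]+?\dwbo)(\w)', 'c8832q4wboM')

['c', 'q4wbo', 'M', '']

Pattern: exactly 4 of a digit; then one or more of one of [q4h] (lazy), then a digit, then the literal 'wbo' (captured); then a word character (captured).
Matches to split on: at [1:11] → '8832q4wboM'.
Because the pattern has a capturing group, `split` also inserts each captured text between the pieces.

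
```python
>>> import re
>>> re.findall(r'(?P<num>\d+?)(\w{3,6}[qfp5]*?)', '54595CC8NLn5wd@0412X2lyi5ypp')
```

A `+?`/`*?`/`{m,n}?` starts at its minimum and grows only as far as needed for what follows to match.
2 groups means each result is a tuple of 2 captured strings — 4 here.

[('5', '4595CC'), ('8', 'NLn5wd'), ('0', '412X2l'), ('5', 'ypp')]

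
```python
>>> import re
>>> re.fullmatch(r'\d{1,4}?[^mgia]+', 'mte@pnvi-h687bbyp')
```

None

For `fullmatch`, every character of the input must be accounted for by the pattern.
Here the pattern can't cover the whole string, so the call returns None.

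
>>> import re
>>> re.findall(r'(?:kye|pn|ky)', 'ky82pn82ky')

Walking the string: at [0:2] → 'ky'; at [4:6] → 'pn'; at [8:10] → 'ky'.
No capturing groups, so `findall` returns the 3 full match strings.

['ky', 'pn', 'ky']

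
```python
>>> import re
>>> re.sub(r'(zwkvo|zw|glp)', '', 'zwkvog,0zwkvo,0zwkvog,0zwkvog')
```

'g,0,0g,0g'

Alternation tries branches left to right and keeps the first one that lets the overall match succeed at that position.
Every occurrence is swapped for ''.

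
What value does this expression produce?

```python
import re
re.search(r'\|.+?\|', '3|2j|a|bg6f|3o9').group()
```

'|2j|'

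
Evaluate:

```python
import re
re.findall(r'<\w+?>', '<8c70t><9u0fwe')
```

`findall` yields the raw match text (1 of them) because the pattern has no groups.

['<8c70t>']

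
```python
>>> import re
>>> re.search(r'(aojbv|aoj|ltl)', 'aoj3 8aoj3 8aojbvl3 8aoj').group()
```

The match spans [0:3] → 'aoj'.

'aoj'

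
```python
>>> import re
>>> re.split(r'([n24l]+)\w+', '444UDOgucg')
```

['', '444', '']

This matches one or more of one of [n24l] (captured); then one or more of a word character.
Because the pattern has a capturing group, `split` also inserts each captured text between the pieces.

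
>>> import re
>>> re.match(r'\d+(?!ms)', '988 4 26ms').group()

Because the assertion is negative and zero-width, positions next to the forbidden text are skipped.
`re.match` only tries the pattern at the start of the string.
The match spans [0:3] → '988'.

'988'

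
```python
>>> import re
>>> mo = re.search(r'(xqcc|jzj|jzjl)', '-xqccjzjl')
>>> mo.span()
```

The match spans [1:5] → 'xqcc'.

(1, 5)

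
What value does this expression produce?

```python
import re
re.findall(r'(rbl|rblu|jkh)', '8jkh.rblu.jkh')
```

['jkh', 'rbl', 'jkh']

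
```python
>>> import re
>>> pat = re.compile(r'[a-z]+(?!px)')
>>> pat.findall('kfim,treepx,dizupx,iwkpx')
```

['kfim', 'treepx', 'dizupx', 'iwkpx']

`(?!…)`/`(?<!…)` only lets a position through if the neighbouring text does NOT match; no characters are consumed.
With no groups in the pattern, `findall` gives back each whole match — 4 here.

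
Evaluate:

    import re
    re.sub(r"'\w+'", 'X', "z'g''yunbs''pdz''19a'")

'zXXXX'

Matches: at [1:4] → "'g'"; at [4:11] → "'yunbs'"; at [11:16] → "'pdz'"; at [16:21] → "'19a'".
`sub` substitutes 'X' at each match site.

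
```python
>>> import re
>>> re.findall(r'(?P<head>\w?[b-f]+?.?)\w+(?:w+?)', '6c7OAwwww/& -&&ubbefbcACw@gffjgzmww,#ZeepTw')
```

['6c7', 'ubb', 'gff', 'Zee']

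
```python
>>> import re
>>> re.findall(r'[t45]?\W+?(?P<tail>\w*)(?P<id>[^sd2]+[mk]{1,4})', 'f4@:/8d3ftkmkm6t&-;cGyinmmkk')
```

[('8d3ftkmkm6t', '&-;cGyinmmkk')]

2 groups means the one result is a tuple of 2 captured strings — 1 here.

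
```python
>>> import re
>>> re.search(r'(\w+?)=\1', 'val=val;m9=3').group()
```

'val=val'

A backreference is literal: `\1` must see the identical characters the first group matched.
Unlike `match`, `search` isn't anchored — it looks for the pattern anywhere in the string.
The match spans [0:7] → 'val=val'.
Captured: group 1 = 'val'.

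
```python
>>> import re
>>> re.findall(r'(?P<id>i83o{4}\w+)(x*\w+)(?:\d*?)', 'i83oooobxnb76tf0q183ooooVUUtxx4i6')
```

[('i83oooobxnb76tf0q183ooooVUUtxx4i', '6')]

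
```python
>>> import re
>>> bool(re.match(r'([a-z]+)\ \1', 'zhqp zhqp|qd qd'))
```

The backreference `\1` re-matches whatever the first group consumed, character for character.
`match` is anchored at position 0; if the pattern doesn't fit there, it returns None.
The match spans [0:9] → 'zhqp zhqp'.
Captured: group 1 = 'zhqp'.

True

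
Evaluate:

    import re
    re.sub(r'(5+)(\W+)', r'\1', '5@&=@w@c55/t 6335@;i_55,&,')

This matches one or more of a literal '5' (captured); then one or more of a non-word character (captured).
Matches: at [0:5] → '5@&=@'; at [8:11] → '55/'; at [16:19] → '5@;'; at [21:26] → '55,&,'.
Each match is replaced using the text its own group 1 captured.

'5w@c55t 6335i_55'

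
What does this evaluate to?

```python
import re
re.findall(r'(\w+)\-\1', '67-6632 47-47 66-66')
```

['47', '66']

`\1` has to match the exact text group 1 already captured.
With a single group, `findall` returns only what that group captured — 2 items.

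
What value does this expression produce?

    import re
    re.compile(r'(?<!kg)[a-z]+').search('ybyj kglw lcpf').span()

(0, 4)

`(?!…)`/`(?<!…)` only lets a position through if the neighbouring text does NOT match; no characters are consumed.
The match spans [0:4] → 'ybyj'.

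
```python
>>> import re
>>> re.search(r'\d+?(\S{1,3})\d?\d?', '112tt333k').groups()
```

('12t',)

The match spans [0:4] → '112t'.
Captured: group 1 = '12t'.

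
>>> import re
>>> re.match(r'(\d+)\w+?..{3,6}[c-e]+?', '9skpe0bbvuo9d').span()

(0, 13)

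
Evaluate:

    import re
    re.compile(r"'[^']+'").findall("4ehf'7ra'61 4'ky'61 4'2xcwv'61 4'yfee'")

["'7ra'", "'ky'", "'2xcwv'", "'yfee'"]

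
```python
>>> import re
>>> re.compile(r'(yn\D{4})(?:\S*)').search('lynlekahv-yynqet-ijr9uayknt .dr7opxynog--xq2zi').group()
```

The match spans [1:27] → 'ynlekahv-yynqet-ijr9uayknt'.

'ynlekahv-yynqet-ijr9uayknt'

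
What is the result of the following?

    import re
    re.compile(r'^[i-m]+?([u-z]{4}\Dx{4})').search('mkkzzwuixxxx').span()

(0, 12)

Pattern: anchored at the start of the string; then one or more of a character in [i-m] (lazy); then exactly 4 of a character in [u-z], then a non-digit, then exactly 4 of the literal 'x' (captured).
`search` walks the string left to right and returns the first match it finds.
The match spans [0:12] → 'mkkzzwuixxxx'.
Captured: group 1 = 'zzwuixxxx'.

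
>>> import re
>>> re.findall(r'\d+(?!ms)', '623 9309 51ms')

['623', '9309', '5']

The negative lookaround is zero-width — it rules out positions where the adjacent text would match, without consuming anything.
Walking the string: at [0:3] → '623'; at [4:8] → '9309'; at [9:10] → '5'.
With no groups in the pattern, `findall` gives back each whole match — 3 here.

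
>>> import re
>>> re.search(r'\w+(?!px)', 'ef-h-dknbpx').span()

(0, 2)

A negative assertion filters positions out without eating any characters.
The match spans [0:2] → 'ef'.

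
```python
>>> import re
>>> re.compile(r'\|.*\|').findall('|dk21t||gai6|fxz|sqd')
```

['|dk21t||gai6|fxz|']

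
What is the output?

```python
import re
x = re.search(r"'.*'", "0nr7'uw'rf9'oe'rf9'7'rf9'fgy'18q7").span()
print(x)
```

(4, 29)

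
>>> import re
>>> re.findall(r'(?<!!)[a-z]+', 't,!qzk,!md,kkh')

['t', 'zk', 'd', 'kkh']

Because the assertion is negative and zero-width, positions next to the forbidden text are skipped.
`findall` yields the raw match text (4 of them) because the pattern has no groups.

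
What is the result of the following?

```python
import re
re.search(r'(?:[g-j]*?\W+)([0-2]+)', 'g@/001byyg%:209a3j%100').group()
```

'g@/001'

This matches zero or more of a character in [g-j] (lazy), then one or more of a non-word character (non-capturing group); then one or more of a character in [0-2] (captured).
`search` walks the string left to right and returns the first match it finds.
The match spans [0:6] → 'g@/001'.
Captured: group 1 = '001'.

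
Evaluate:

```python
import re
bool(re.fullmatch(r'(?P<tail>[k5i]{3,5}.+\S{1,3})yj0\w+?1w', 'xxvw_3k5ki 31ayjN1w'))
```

False

Pattern: 3 to 5 of one of [k5i], then one or more of any character, then 1 to 3 of a non-whitespace character (captured as 'tail'); then the literal 'yj0', then one or more of a word character (lazy), then the literal '1w'.
`fullmatch` succeeds only if the pattern covers the string from start to end.
Here the string isn't matched end-to-end, so the call returns None, and `bool(None)` is False.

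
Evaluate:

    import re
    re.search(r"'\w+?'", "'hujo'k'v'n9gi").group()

"'hujo'"

The match spans [0:6] → "'hujo'".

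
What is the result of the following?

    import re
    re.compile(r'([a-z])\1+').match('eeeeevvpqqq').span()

With `match`, the pattern is implicitly anchored at the beginning.
The match spans [0:5] → 'eeeee'.

(0, 5)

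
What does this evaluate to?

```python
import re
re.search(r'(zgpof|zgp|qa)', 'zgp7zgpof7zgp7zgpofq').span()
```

(0, 3)

The match spans [0:3] → 'zgp'.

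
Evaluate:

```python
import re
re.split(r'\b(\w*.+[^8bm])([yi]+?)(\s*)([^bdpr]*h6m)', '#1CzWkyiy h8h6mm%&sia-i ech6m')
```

This matches a word boundary (`\b`, zero-width); then zero or more of a word character, then one or more of any character, then any character except [8bm] (captured); then one or more of one of [yi] (lazy) (captured); then zero or more of whitespace (captured); then zero or more of any character except [bdpr], then the literal 'h6m' (captured).
The group in the pattern means `split` returns the separators' captures alongside the pieces.

['#', '1CzWkyiy h8h6mm%&sia-', 'i', ' ', 'ech6m', '']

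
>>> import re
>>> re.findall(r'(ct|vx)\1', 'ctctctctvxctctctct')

['ct', 'ct', 'ct', 'ct']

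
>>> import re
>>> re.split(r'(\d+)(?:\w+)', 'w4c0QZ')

The pattern matches one or more of a digit (captured); then one or more of a word character (non-capturing group).
Matches to split on: at [1:6] → '4c0QZ'.
`re.split` interleaves the captured-group text with the surrounding fragments.

['w', '4', '']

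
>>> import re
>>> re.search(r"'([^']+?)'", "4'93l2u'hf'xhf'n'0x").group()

"'93l2u'"

The match spans [1:8] → "'93l2u'".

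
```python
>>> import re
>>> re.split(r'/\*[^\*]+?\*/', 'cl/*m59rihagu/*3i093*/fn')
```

['cl/*m59rihagu', 'fn']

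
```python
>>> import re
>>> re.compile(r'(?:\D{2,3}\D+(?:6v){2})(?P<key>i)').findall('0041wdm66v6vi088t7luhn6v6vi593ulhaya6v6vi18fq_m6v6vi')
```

['i', 'i', 'i']

`findall` collects group 1 from each match (3 total).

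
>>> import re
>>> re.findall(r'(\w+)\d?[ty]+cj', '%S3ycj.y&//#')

['S3']

With a single group, `findall` returns only what that group captured — 1 item.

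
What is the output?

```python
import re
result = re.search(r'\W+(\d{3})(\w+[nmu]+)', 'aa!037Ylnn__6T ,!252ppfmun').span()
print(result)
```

(2, 10)

Pattern: one or more of a non-word character; then exactly 3 of a digit (captured); then one or more of a word character, then one or more of one of [nmu] (captured).
The match spans [2:10] → '!037Ylnn'.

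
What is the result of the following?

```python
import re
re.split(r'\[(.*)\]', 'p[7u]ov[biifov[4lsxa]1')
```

['p', '7u]ov[biifov[4lsxa', '1']

Matches to split on: at [1:21] → '[7u]ov[biifov[4lsxa]'.
`re.split` interleaves the captured-group text with the surrounding fragments.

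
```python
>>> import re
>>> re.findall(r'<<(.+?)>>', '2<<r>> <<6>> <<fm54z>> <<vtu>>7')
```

A non-greedy quantifier consumes as few characters as it can — just enough that the remainder of the pattern still matches from where it stops; whatever follows it matches normally.
Scanning left to right: at [1:6] match '<<r>>', group 1 = 'r'; at [7:12] match '<<6>>', group 1 = '6'; at [13:22] match '<<fm54z>>', group 1 = 'fm54z'; at [23:30] match '<<vtu>>', group 1 = 'vtu'.
One capturing group, so `findall` returns just the captured substring from each match — 4 in all.

['r', '6', 'fm54z', 'vtu']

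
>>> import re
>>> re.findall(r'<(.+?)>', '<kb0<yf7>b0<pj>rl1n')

Scanning left to right: at [0:9] match '<kb0<yf7>', group 1 = 'kb0<yf7'; at [11:15] match '<pj>', group 1 = 'pj'.
Because there's exactly one group, `findall` drops the full match and keeps group 1 from each hit.

['kb0<yf7', 'pj']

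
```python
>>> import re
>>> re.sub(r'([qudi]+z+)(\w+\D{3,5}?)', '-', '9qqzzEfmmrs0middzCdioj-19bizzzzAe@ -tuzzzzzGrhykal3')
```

'9-19b-t-3'

With the lazy modifier that quantifier settles for the fewest repetitions that let the rest of the pattern succeed (the atoms after it are unaffected and can still be greedy).
Every occurrence is swapped for '-'.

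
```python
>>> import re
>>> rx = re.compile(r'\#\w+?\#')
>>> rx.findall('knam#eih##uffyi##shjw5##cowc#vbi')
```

['#eih#', '#uffyi#', '#shjw5#', '#cowc#']

Matches: at [4:9] → '#eih#'; at [9:16] → '#uffyi#'; at [16:23] → '#shjw5#'; at [23:29] → '#cowc#'.
With no groups in the pattern, `findall` gives back each whole match — 4 here.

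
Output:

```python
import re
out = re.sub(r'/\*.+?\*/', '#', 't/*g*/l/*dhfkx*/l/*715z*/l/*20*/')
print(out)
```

A `+?`/`*?`/`{m,n}?` starts at its minimum and grows only as far as needed for what follows to match.
`sub` substitutes '#' at each match site.

t#l#l#l#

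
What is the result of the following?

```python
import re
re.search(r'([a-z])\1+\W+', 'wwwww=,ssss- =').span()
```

(0, 7)

After group 1 captures some text, `\1` only succeeds where that same text appears again.
Unlike `match`, `search` isn't anchored — it looks for the pattern anywhere in the string.
The match spans [0:7] → 'wwwww=,'.
Captured: group 1 = 'w'.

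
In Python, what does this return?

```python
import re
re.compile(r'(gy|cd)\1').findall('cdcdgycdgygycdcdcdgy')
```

['cd', 'gy', 'cd']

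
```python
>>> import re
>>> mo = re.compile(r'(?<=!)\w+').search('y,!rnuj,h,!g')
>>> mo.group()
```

The lookaround is zero-width — it requires the adjacent text to match without consuming it, so the asserted text isn't part of the match.
`re.search` tries every starting position until one works.
The match spans [3:7] → 'rnuj'.

'rnuj'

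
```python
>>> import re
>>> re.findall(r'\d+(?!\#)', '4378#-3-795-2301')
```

`(?!…)`/`(?<!…)` only lets a position through if the neighbouring text does NOT match; no characters are consumed.
Matches: at [0:3] → '437'; at [6:7] → '3'; at [8:11] → '795'; at [12:16] → '2301'.
No capturing groups, so `findall` returns the 4 full match strings.

['437', '3', '795', '2301']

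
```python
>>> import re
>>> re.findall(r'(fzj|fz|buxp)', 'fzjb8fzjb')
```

['fzj', 'fzj']

The regex engine tests alternatives in the order written; an earlier branch that matches wins even if a later one would match more.
One capturing group, so `findall` returns just the captured substring from each match — 2 in all.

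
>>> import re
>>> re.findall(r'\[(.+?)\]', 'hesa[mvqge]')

With a single group, `findall` returns only what that group captured — 1 item.

['mvqge']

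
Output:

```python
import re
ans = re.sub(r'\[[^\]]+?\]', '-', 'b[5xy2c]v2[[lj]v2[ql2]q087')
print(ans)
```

b-v2-v2-q087

Matches: at [1:8] → '[5xy2c]'; at [10:15] → '[[lj]'; at [17:22] → '[ql2]'.
`sub` substitutes '-' at each match site.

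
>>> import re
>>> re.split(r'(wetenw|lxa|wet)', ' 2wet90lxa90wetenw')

Alternation tries branches left to right and keeps the first one that lets the overall match succeed at that position.
Matches to split on: at [2:5] → 'wet'; at [7:10] → 'lxa'; at [12:18] → 'wetenw'.
Because the pattern has a capturing group, `split` also inserts each captured text between the pieces.

[' 2', 'wet', '90', 'lxa', '90', 'wetenw', '']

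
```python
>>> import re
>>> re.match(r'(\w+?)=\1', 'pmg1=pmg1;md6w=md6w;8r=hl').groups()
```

('pmg1',)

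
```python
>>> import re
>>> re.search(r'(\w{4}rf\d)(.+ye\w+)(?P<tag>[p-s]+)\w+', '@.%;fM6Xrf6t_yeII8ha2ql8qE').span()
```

Pattern: exactly 4 of a word character, then the literal 'rf', then a digit (captured); then one or more of any character, then the literal 'ye', then one or more of a word character (captured); then one or more of a character in [p-s] (captured as 'tag'); then one or more of a word character.
`search` walks the string left to right and returns the first match it finds.
The match spans [4:26] → 'fM6Xrf6t_yeII8ha2ql8qE'.
Captured: group 1 = 'fM6Xrf6', group 2 = 't_yeII8ha2ql8', group 3 = 'q'.

(4, 26)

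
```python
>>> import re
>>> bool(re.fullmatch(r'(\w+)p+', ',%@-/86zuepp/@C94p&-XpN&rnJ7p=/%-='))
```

`re.fullmatch` is like wrapping the pattern in `^…$` (in single-line mode).
Here there's no way to consume every character, so the call returns None, and `bool(None)` is False.

False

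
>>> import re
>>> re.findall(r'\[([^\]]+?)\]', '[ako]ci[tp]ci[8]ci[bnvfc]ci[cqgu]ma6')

Scanning left to right: at [0:5] match '[ako]', group 1 = 'ako'; at [7:11] match '[tp]', group 1 = 'tp'; at [13:16] match '[8]', group 1 = '8'; at [18:25] match '[bnvfc]', group 1 = 'bnvfc'; at [27:33] match '[cqgu]', group 1 = 'cqgu'.
`findall` collects group 1 from each match (5 total).

['ako', 'tp', '8', 'bnvfc', 'cqgu']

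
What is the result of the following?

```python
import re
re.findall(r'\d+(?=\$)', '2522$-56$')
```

['2522', '56']

The positive lookaround only admits positions where the adjacent text matches; those characters stay outside the span.
No capturing groups, so `findall` returns the 2 full match strings.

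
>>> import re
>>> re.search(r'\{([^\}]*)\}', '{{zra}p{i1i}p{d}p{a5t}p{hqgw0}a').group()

'{{zra}'

`search` walks the string left to right and returns the first match it finds.
The match spans [0:6] → '{{zra}'.
Captured: group 1 = '{zra'.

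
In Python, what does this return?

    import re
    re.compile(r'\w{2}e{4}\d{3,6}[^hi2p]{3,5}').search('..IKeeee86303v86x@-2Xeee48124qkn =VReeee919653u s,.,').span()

This matches exactly 2 of a word character, then exactly 4 of a literal 'e'; then 3 to 6 of a digit, then 3 to 5 of any character except [hi2p].
`re.search` scans for the first position where the pattern succeeds.
The match spans [2:18] → 'IKeeee86303v86x@'.

(2, 18)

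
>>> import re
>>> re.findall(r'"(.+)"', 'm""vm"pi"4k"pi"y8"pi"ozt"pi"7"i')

With a single group, `findall` returns only what that group captured — 1 item.

['"vm"pi"4k"pi"y8"pi"ozt"pi"7']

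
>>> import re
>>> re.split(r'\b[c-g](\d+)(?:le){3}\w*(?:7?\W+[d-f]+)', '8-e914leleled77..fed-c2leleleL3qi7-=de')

The pattern matches a word boundary (`\b`, zero-width); then a character in [c-g]; then one or more of a digit (captured); then the literal 'le' repeated 3 times, then zero or more of a word character; then optionally the literal '7', then one or more of a non-word character, then one or more of a character in [d-f] (non-capturing group).
Matches to split on: at [2:20] → 'e914leleled77..fed'; at [21:38] → 'c2leleleL3qi7-=de'.
Because the pattern has a capturing group, `split` also inserts each captured text between the pieces.

['8-', '914', '-', '2', '']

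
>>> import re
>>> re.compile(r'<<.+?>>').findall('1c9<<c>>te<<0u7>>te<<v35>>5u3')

No capturing groups, so `findall` returns the 3 full match strings.

['<<c>>', '<<0u7>>', '<<v35>>']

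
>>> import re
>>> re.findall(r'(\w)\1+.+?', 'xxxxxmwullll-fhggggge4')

['x', 'l', 'g']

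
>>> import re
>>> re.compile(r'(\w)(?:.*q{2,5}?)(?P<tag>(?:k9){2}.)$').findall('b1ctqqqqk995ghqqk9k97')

The pattern matches a word character (captured); then zero or more of any character, then 2 to 5 of a literal 'q' (lazy) (non-capturing group); then the literal 'k9' repeated 2 times, then any character (captured as 'tag'); then anchored at the end.
Multiple groups make `findall` return tuples — one 2-tuple for the one match.

[('b', 'k9k97')]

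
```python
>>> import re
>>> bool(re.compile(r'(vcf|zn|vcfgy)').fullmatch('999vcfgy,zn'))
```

False

`re.fullmatch` requires the pattern to consume the entire string.
Here there's no way to consume every character, so the call returns None, and `bool(None)` is False.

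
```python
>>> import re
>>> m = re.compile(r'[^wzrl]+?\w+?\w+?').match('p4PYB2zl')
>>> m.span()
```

(0, 3)

`re.match` only tries the pattern at the start of the string.
The match spans [0:3] → 'p4P'.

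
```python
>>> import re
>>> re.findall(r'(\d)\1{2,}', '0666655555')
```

`\1` is not a pattern — it's the concrete string captured by group 1, re-applied verbatim.
One capturing group, so `findall` returns just the captured substring from each match — 2 in all.

['6', '5']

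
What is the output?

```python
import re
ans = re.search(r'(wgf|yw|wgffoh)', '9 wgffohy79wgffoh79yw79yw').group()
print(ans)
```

wgf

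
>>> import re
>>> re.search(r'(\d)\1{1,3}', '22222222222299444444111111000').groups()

('2',)

`\1` is not a pattern — it's the concrete string captured by group 1, re-applied verbatim.
`re.search` tries every starting position until one works.
The match spans [0:4] → '2222'.
Captured: group 1 = '2'.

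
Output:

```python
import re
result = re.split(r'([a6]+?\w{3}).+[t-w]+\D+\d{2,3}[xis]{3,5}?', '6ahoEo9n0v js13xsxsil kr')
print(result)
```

['', '6aho', 'sil kr']

This matches one or more of one of [a6] (lazy), then exactly 3 of a word character (captured); then one or more of any character, then one or more of a character in [t-w]; then one or more of a non-digit, then 2 to 3 of a digit, then 3 to 5 of one of [xis] (lazy).
A `+?`/`*?`/`{m,n}?` starts at its minimum and grows only as far as needed for what follows to match.
Matches to split on: at [0:18] → '6ahoEo9n0v js13xsx'.
With a capturing group present, the delimiter's captured portion is kept in the result list.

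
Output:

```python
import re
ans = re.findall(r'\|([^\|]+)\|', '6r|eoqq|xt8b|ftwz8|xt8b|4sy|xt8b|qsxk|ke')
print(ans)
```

['eoqq', 'ftwz8', '4sy', 'qsxk']

One capturing group, so `findall` returns just the captured substring from each match — 4 in all.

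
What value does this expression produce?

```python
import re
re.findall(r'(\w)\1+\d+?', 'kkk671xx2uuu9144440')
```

The backreference `\1` re-matches whatever the first group consumed, character for character.
One capturing group, so `findall` returns just the captured substring from each match — 4 in all.

['k', 'x', 'u', '4']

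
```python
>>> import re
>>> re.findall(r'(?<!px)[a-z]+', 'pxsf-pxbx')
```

['pxsf', 'pxbx']

The negative lookahead/lookbehind blocks any match where the forbidden context is present.
Walking the string: at [0:4] → 'pxsf'; at [5:9] → 'pxbx'.
No capturing groups, so `findall` returns the 2 full match strings.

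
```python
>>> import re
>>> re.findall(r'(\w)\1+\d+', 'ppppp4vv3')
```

['p', 'v']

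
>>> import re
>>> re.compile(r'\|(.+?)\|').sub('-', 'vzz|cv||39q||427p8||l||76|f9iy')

Matches: at [3:7] → '|cv|'; at [7:12] → '|39q|'; at [12:19] → '|427p8|'; at [19:22] → '|l|'; at [22:26] → '|76|'.
Every occurrence is swapped for '-'.

'vzz-----f9iy'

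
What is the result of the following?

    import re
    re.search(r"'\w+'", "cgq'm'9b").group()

The match spans [3:6] → "'m'".

"'m'"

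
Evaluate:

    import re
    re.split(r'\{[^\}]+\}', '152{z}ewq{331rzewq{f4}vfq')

Matches to split on: at [3:6] → '{z}'; at [9:22] → '{331rzewq{f4}'.
`split` removes every match and returns the 3 fragments in between.

['152', 'ewq', 'vfq']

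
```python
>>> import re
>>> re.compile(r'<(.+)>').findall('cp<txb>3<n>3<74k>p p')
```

Scanning left to right: at [2:17] match '<txb>3<n>3<74k>', group 1 = 'txb>3<n>3<74k'.
`findall` collects group 1 from the one match (1 total).

['txb>3<n>3<74k']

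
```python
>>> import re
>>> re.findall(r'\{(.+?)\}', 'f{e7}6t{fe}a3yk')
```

Walking the string: at [1:5] match '{e7}', group 1 = 'e7'; at [7:11] match '{fe}', group 1 = 'fe'.
With a single group, `findall` returns only what that group captured — 2 items.

['e7', 'fe']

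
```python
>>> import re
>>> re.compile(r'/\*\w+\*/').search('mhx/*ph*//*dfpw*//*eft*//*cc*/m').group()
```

'/*ph*/'

The match spans [3:9] → '/*ph*/'.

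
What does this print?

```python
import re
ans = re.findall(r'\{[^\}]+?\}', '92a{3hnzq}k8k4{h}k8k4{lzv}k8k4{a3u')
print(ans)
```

Since nothing is captured, `findall` lists the 3 matched substrings directly.

['{3hnzq}', '{h}', '{lzv}']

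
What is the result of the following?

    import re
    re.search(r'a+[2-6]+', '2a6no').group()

This matches one or more of a literal 'a'; then one or more of a character in [2-6].
The match spans [1:3] → 'a6'.

'a6'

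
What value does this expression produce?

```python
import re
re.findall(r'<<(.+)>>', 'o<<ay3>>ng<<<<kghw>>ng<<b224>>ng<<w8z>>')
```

['ay3>>ng<<<<kghw>>ng<<b224>>ng<<w8z']

Walking the string: at [1:39] match '<<ay3>>ng<<<<kghw>>ng<<b224>>ng<<w8z>>', group 1 = 'ay3>>ng<<<<kghw>>ng<<b224>>ng<<w8z'.
`findall` collects group 1 from the one match (1 total).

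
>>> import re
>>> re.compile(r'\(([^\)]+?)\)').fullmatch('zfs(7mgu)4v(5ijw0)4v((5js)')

`re.fullmatch` requires the pattern to consume the entire string.
Here there's no way to consume every character, so the call returns None.

None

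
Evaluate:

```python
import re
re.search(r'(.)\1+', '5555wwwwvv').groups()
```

`\1` is not a pattern — it's the concrete string captured by group 1, re-applied verbatim.
Unlike `match`, `search` isn't anchored — it looks for the pattern anywhere in the string.
The match spans [0:4] → '5555'.
Captured: group 1 = '5'.

('5',)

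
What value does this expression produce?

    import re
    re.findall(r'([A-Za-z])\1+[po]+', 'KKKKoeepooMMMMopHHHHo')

`\1` has to match the exact text group 1 already captured.
Walking the string: at [0:5] match 'KKKKo', group 1 = 'K'; at [5:10] match 'eepoo', group 1 = 'e'; at [10:16] match 'MMMMop', group 1 = 'M'; at [16:21] match 'HHHHo', group 1 = 'H'.
One capturing group, so `findall` returns just the captured substring from each match — 4 in all.

['K', 'e', 'M', 'H']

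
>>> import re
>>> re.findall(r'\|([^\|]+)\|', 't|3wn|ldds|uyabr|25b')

['3wn', 'uyabr']

Because there's exactly one group, `findall` drops the full match and keeps group 1 from each hit.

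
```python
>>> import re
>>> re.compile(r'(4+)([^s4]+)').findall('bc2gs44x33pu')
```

[('44', 'x33pu')]

The pattern matches one or more of a literal '4' (captured); then one or more of any character except [s4] (captured).
Matches: at [5:12] match '44x33pu', groups = ('44', 'x33pu').
2 groups means the one result is a tuple of 2 captured strings — 1 here.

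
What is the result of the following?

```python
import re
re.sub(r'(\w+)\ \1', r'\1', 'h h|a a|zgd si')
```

'h|a|zgd si'

A backreference is literal: `\1` must see the identical characters the first group matched.
Each match is replaced using the text its own group 1 captured.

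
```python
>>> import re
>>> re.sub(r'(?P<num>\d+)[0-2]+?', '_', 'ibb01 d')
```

The pattern matches one or more of a digit (captured as 'num'); then one or more of a character in [0-2] (lazy).
Matches: at [3:5] → '01'.
Every occurrence is swapped for '_'.

'ibb_ d'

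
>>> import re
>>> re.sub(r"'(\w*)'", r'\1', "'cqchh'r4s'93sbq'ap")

Matches: at [0:7] → "'cqchh'"; at [10:17] → "'93sbq'".
The replacement refers to a captured group, so each match is rewritten using its own captured text.

'cqchhr4s93sbqap'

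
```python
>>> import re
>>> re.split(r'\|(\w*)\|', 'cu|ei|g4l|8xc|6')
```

`re.split` interleaves the captured-group text with the surrounding fragments.

['cu', 'ei', 'g4l', '8xc', '6']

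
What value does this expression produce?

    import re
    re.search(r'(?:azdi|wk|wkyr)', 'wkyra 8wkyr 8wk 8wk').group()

'wk'

The regex engine tests alternatives in the order written; an earlier branch that matches wins even if a later one would match more.
The match spans [0:2] → 'wk'.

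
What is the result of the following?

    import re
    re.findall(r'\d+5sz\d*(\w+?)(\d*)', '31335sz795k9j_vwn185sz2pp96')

[('k', '9'), ('p', '')]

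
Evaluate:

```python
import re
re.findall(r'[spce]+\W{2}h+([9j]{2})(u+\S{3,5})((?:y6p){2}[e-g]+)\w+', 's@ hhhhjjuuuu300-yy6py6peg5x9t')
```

The pattern matches one or more of one of [spce], then exactly 2 of a non-word character, then one or more of the literal 'h'; then exactly 2 of one of [9j] (captured); then one or more of the literal 'u', then 3 to 5 of a non-whitespace character (captured); then the literal 'y6p' repeated 2 times, then one or more of a character in [e-g] (captured); then one or more of a word character.
Walking the string: at [0:30] match 's@ hhhhjjuuuu300-yy6py6peg5x9t', groups = ('jj', 'uuuu300-y', 'y6py6peg').
With 3 capturing groups, `findall` returns a 3-tuple per match.

[('jj', 'uuuu300-y', 'y6py6peg')]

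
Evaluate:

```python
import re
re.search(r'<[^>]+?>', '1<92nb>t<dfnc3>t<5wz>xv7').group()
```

`re.search` tries every starting position until one works.
The match spans [1:7] → '<92nb>'.

'<92nb>'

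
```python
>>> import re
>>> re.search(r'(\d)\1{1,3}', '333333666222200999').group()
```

'3333'

`\1` is not a pattern — it's the concrete string captured by group 1, re-applied verbatim.
The match spans [0:4] → '3333'.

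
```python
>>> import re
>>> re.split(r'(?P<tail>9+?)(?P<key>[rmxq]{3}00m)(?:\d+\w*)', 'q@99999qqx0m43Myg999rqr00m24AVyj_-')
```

['q@99999qqx0m43Myg', '999', 'rqr00m', '-']

Pattern: one or more of a literal '9' (lazy) (captured as 'tail'); then exactly 3 of one of [rmxq], then the literal '00m' (captured as 'key'); then one or more of a digit, then zero or more of a word character (non-capturing group).
`re.split` interleaves the captured-group text with the surrounding fragments.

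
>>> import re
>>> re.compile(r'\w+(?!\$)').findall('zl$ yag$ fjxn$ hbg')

['z', 'ya', 'fjx', 'hbg']

Because the assertion is negative and zero-width, positions next to the forbidden text are skipped.
Matches: at [0:1] → 'z'; at [4:6] → 'ya'; at [9:12] → 'fjx'; at [15:18] → 'hbg'.
`findall` yields the raw match text (4 of them) because the pattern has no groups.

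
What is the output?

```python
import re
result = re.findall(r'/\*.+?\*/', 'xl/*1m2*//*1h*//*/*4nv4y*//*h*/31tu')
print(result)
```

`findall` yields the raw match text (4 of them) because the pattern has no groups.

['/*1m2*/', '/*1h*/', '/*/*4nv4y*/', '/*h*/']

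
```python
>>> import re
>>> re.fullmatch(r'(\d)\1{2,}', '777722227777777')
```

`re.fullmatch` requires the pattern to consume the entire string.
Here there's no way to consume every character, so the call returns None.

None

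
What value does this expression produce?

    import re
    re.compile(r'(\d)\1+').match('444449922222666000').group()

'44444'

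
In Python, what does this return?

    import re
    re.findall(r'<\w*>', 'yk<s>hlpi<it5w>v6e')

['<s>', '<it5w>']

Scanning left to right: at [2:5] → '<s>'; at [9:15] → '<it5w>'.
With no groups in the pattern, `findall` gives back each whole match — 2 here.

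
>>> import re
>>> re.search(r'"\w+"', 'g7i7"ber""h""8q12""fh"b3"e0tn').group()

The match spans [4:9] → '"ber"'.

'"ber"'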